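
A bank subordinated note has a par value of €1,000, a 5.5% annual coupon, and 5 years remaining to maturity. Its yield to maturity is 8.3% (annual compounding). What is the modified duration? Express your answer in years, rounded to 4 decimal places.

Periodic yield y = 0.083. First find Macaulay duration:
  t   CF        PV=CF/(1+0.083)^t    t·PV
  1        55.00        50.7849        50.7849
  2        55.00        46.8928        93.7855
  3        55.00        43.2989       129.8968
  4        55.00        39.9806       159.9222
  5     1,055.00       708.1254     3,540.6270
  Σ                    889.0825     3,975.0165
P = 889.0825; Macaulay duration = 3,975.0165 / 889.0825 = 4.47092 years.
Modified duration = D_Mac / (1 + y) = 4.47092 / 1.083 = 4.12827 years.

4.1283 years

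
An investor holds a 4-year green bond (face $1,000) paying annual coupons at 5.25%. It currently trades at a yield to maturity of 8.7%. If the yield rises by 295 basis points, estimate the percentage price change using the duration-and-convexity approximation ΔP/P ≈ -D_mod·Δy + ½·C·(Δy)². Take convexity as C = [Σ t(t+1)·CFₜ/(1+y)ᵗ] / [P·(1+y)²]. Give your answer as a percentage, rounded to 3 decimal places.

With y = 0.087:
  t   CF        PV=CF/(1+0.087)^t    t·PV        t(t+1)·PV
  1        52.50        48.2981        48.2981          96.5961
  2        52.50        44.4324        88.8649         266.5947
  3        52.50        40.8762       122.6286         490.5146
  4     1,052.50       753.8830     3,015.5318      15,077.6592
  Σ                    887.4897     3,275.3235      15,931.3646
P = 887.4897; D_Mac = 3.69055 yrs; D_mod = 3.39517 yrs; C = 15.19255.
Duration effect: -3.39517 × (+0.0295) = -0.100157
Convexity effect: 0.5 × 15.19255 × (0.0295)² = +0.0066107
ΔP/P ≈ -0.100157 + 0.0066107 = -0.093547 = -9.3547%.

-9.355%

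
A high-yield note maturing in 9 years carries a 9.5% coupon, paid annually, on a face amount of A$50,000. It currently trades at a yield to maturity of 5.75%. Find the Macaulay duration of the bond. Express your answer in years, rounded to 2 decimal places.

Periodic yield y = 0.0575. Discount each cash flow and weight by its year:
  t   CF        PV=CF/(1+0.0575)^t    t·PV
  1     4,750.00     4,491.7258     4,491.7258
  2     4,750.00     4,247.4948     8,494.9896
  3     4,750.00     4,016.5436    12,049.6307
  4     4,750.00     3,798.1499    15,192.5998
  5     4,750.00     3,591.6311    17,958.1557
  6     4,750.00     3,396.3415    20,378.0491
  7     4,750.00     3,211.6705    22,481.6932
  8     4,750.00     3,037.0406    24,296.3250
  9    54,750.00    33,102.4958   297,922.4622
  Σ                 62,893.0936   423,265.6311
Price P = Σ PV = 62,893.0936.
Macaulay duration = Σ(t·PV) / P = 423,265.6311 / 62,893.0936 = 6.72992 years.

6.73 years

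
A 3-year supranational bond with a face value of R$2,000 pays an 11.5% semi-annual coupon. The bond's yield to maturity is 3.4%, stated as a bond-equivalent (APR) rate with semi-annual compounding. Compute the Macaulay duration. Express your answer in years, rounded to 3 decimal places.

Periodic yield y = 0.017. Discount each cash flow and weight by its period:
  t   CF        PV=CF/(1+0.017)^t    t·PV
  1       115.00       113.0777       113.0777
  2       115.00       111.1875       222.3750
  3       115.00       109.3289       327.9867
  4       115.00       107.5014       430.0055
  5       115.00       105.7044       528.5220
  6     2,115.00     1,911.5456    11,469.2734
  Σ                  2,458.3454    13,091.2403
Price P = Σ PV = 2,458.3454.
Macaulay duration = Σ(t·PV) / P = 13,091.2403 / 2,458.3454 = 5.32522 half-year periods.
In years: 5.32522 / 2 = 2.66261 years.

2.663 years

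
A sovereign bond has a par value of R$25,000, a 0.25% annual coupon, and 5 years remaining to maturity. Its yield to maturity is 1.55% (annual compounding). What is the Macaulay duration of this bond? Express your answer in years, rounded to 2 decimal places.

4.97 years

Periodic yield y = 0.0155. Discount each cash flow and weight by its year:
  t   CF        PV=CF/(1+0.0155)^t    t·PV
  1        62.50        61.5460        61.5460
  2        62.50        60.6066       121.2133
  3        62.50        59.6816       179.0447
  4        62.50        58.7706       235.0825
  5    25,062.50    23,207.3072   116,036.5360
  Σ                 23,447.9121   116,633.4225
Price P = Σ PV = 23,447.9121.
Macaulay duration = Σ(t·PV) / P = 116,633.4225 / 23,447.9121 = 4.97415 years.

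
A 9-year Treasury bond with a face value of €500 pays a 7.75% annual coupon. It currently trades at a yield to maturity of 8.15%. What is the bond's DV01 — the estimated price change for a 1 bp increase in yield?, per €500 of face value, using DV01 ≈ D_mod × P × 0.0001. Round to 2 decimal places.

Periodic yield y = 0.0815.
  t   CF        PV=CF/(1+0.0815)^t    t·PV
  1        38.75        35.8299        35.8299
  2        38.75        33.1298        66.2596
  3        38.75        30.6332        91.8996
  4        38.75        28.3247       113.2989
  5        38.75        26.1902       130.9511
  6        38.75        24.2166       145.2994
  7        38.75        22.3916       156.7415
  8        38.75        20.7043       165.6340
  9       538.75       266.1635     2,395.4719
  Σ                    487.5838     3,301.3858
P = 487.5838; D_Mac = 6.77091 yrs; D_mod = 6.26067 yrs.
DV01 ≈ 6.26067 × 487.5838 × 0.0001 = 0.305260.

€0.31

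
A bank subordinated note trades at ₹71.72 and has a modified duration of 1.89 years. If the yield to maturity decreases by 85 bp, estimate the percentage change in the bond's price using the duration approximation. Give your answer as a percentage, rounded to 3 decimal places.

Duration approximation: ΔP/P ≈ -D_mod · Δy = -1.89 × (-0.0085) = +0.016065.
As a percentage: +1.6065%.

+1.607%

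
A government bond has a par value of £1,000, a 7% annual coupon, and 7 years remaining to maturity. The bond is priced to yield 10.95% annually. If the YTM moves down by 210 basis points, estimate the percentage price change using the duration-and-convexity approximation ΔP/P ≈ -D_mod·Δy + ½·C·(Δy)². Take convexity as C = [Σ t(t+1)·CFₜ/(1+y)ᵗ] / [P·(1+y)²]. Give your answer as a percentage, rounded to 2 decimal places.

+11.37%

With y = 0.1095:
  t   CF        PV=CF/(1+0.1095)^t    t·PV        t(t+1)·PV
  1        70.00        63.0915        63.0915         126.1830
  2        70.00        56.8648       113.7296         341.1887
  3        70.00        51.2526       153.7579         615.0315
  4        70.00        46.1943       184.7774         923.8869
  5        70.00        41.6353       208.1764       1,249.0585
  6        70.00        37.5262       225.1570       1,576.0990
  7     1,070.00       517.0025     3,619.0174      28,952.1392
  Σ                    813.5672     4,567.7071      33,783.5868
P = 813.5672; D_Mac = 5.61442 yrs; D_mod = 5.06031 yrs; C = 33.73321.
Duration effect: -5.06031 × (-0.021) = +0.106267
Convexity effect: 0.5 × 33.73321 × (-0.021)² = +0.0074382
ΔP/P ≈ +0.106267 + 0.0074382 = +0.113705 = +11.3705%.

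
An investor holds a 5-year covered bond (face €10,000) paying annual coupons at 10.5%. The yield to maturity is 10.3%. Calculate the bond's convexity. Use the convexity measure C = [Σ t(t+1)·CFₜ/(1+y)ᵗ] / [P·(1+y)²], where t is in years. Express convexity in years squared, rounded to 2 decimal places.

19.07

With y = 0.103:
  t   CF        PV=CF/(1+0.103)^t    t·PV        t(t+1)·PV
  1     1,050.00       951.9492       951.9492       1,903.8985
  2     1,050.00       863.0546     1,726.1092       5,178.3276
  3     1,050.00       782.4611     2,347.3833       9,389.5333
  4     1,050.00       709.3936     2,837.5743      14,187.8715
  5    11,050.00     6,768.3797    33,841.8986     203,051.3917
  Σ                 10,075.2382    41,704.9147     233,711.0226
P = 10,075.2382.
Convexity = Σ t(t+1)·PV / [P·(1+y)²] = 233,711.0226 / (10,075.2382 × 1.216609) = 19.06658.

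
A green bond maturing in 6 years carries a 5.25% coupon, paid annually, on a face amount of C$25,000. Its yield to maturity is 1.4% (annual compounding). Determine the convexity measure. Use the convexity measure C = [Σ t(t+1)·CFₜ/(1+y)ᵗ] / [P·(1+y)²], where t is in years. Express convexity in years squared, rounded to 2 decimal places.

With y = 0.014:
  t   CF        PV=CF/(1+0.014)^t    t·PV        t(t+1)·PV
  1     1,312.50     1,294.3787     1,294.3787       2,588.7574
  2     1,312.50     1,276.5076     2,553.0152       7,659.0456
  3     1,312.50     1,258.8832     3,776.6497      15,106.5987
  4     1,312.50     1,241.5022     4,966.0088      24,830.0439
  5     1,312.50     1,224.3611     6,121.8057      36,730.8342
  6    26,312.50    24,206.6329   145,239.7971   1,016,678.5798
  Σ                 30,502.2657   163,951.6552   1,103,593.8596
P = 30,502.2657.
Convexity = Σ t(t+1)·PV / [P·(1+y)²] = 1,103,593.8596 / (30,502.2657 × 1.028196) = 35.18854.

35.19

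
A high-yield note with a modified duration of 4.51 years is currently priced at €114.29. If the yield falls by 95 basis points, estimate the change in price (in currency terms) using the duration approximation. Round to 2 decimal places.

Duration approximation: ΔP/P ≈ -D_mod · Δy = -4.51 × (-0.0095) = +0.042845.
ΔP ≈ 114.29 × (+0.042845) = +4.89675505.

+€4.90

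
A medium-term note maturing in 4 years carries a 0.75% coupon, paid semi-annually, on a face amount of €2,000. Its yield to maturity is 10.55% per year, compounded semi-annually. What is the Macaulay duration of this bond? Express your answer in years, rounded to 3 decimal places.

Periodic yield y = 0.05275. Discount each cash flow and weight by its period:
  t   CF        PV=CF/(1+0.05275)^t    t·PV
  1         7.50         7.1242         7.1242
  2         7.50         6.7672        13.5345
  3         7.50         6.4281        19.2844
  4         7.50         6.1060        24.4242
  5         7.50         5.8001        29.0005
  6         7.50         5.5095        33.0568
  7         7.50         5.2334        36.6338
  8     2,007.50     1,330.6185    10,644.9479
  Σ                  1,373.5871    10,808.0063
Price P = Σ PV = 1,373.5871.
Macaulay duration = Σ(t·PV) / P = 10,808.0063 / 1,373.5871 = 7.86845 half-year periods.
In years: 7.86845 / 2 = 3.93423 years.

3.934 years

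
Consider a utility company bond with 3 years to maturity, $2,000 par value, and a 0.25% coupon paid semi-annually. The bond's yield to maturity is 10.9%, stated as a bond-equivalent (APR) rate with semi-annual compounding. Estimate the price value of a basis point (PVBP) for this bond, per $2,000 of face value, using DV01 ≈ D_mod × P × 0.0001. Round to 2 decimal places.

Periodic yield y = 0.0545.
  t   CF        PV=CF/(1+0.0545)^t    t·PV
  1         2.50         2.3708         2.3708
  2         2.50         2.2483         4.4965
  3         2.50         2.1321         6.3962
  4         2.50         2.0219         8.0875
  5         2.50         1.9174         9.5869
  6     2,002.50     1,456.4414     8,738.6485
  Σ                  1,467.1318     8,769.5864
P = 1,467.1318; D_Mac = 5.97737 half-year periods = 2.98868 yrs; D_mod = 2.83422 yrs.
DV01 ≈ 2.83422 × 1,467.1318 × 0.0001 = 0.415817.

$0.42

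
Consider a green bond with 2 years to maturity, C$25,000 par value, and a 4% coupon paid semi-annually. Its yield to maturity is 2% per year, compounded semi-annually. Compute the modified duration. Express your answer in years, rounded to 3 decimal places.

Periodic yield y = 0.01. First find Macaulay duration:
  t   CF        PV=CF/(1+0.01)^t    t·PV
  1       500.00       495.0495       495.0495
  2       500.00       490.1480       980.2960
  3       500.00       485.2951     1,455.8852
  4    25,500.00    24,504.9988    98,019.9951
  Σ                 25,975.4914   100,951.2259
P = 25,975.4914; Macaulay duration = 100,951.2259 / 25,975.4914 = 3.88640 half-year periods = 1.94320 years.
Modified duration = D_Mac / (1 + y) = 1.94320 / 1.01 = 1.92396 years.

1.924 years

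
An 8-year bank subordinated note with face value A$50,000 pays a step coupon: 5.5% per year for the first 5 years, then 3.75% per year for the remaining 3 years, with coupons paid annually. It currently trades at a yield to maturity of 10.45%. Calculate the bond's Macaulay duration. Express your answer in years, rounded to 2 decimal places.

6.42 years

Periodic yield y = 0.1045. Discount each cash flow and weight by its year:
  t   CF        PV=CF/(1+0.1045)^t    t·PV
  1     2,750.00     2,489.8144     2,489.8144
  2     2,750.00     2,254.2457     4,508.4914
  3     2,750.00     2,040.9649     6,122.8947
  4     2,750.00     1,847.8632     7,391.4527
  5     2,750.00     1,673.0314     8,365.1570
  6     1,875.00     1,032.7779     6,196.6676
  7     1,875.00       935.0638     6,545.4464
  8    51,875.00    23,422.4515   187,379.6119
  Σ                 35,696.2128   228,999.5361
Price P = Σ PV = 35,696.2128.
Macaulay duration = Σ(t·PV) / P = 228,999.5361 / 35,696.2128 = 6.41523 years.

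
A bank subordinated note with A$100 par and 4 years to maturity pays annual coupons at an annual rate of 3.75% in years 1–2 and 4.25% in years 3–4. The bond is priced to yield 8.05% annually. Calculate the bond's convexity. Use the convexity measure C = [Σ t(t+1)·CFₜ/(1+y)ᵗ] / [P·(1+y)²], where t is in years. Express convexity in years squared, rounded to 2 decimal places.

15.80

With y = 0.0805:
  t   CF        PV=CF/(1+0.0805)^t    t·PV        t(t+1)·PV
  1         3.75         3.4706         3.4706           6.9412
  2         3.75         3.2120         6.4241          19.2723
  3         4.25         3.3691        10.1073          40.4293
  4       104.25        76.4851       305.9405       1,529.7025
  Σ                     86.5369       325.9425       1,596.3453
P = 86.5369.
Convexity = Σ t(t+1)·PV / [P·(1+y)²] = 1,596.3453 / (86.5369 × 1.167480) = 15.80069.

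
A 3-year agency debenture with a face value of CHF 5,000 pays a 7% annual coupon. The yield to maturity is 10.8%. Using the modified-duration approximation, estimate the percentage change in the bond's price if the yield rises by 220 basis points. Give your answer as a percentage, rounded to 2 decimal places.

-5.56%

Periodic yield y = 0.108. Modified duration first:
  t   CF        PV=CF/(1+0.108)^t    t·PV
  1       350.00       315.8845       315.8845
  2       350.00       285.0943       570.1886
  3     5,350.00     3,933.0956    11,799.2867
  Σ                  4,534.0744    12,685.3598
P = 4,534.0744; D_Mac = 2.79778 yrs; D_mod = 2.79778/(1+0.108) = 2.52508 yrs.
ΔP/P ≈ -D_mod · Δy = -2.52508 × (+0.022) = -0.055552 = -5.5552%.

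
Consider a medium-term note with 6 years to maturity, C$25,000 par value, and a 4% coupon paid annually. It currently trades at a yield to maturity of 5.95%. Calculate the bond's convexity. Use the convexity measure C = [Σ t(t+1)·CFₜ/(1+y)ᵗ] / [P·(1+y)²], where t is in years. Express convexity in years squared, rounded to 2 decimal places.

With y = 0.0595:
  t   CF        PV=CF/(1+0.0595)^t    t·PV        t(t+1)·PV
  1     1,000.00       943.8414       943.8414       1,887.6829
  2     1,000.00       890.8367     1,781.6733       5,345.0199
  3     1,000.00       840.8085     2,522.4256      10,089.7025
  4     1,000.00       793.5899     3,174.3598      15,871.7989
  5     1,000.00       749.0231     3,745.1154      22,470.6921
  6    26,000.00    18,380.9343   110,285.6055     771,999.2387
  Σ                 22,599.0339   122,453.0210     827,664.1351
P = 22,599.0339.
Convexity = Σ t(t+1)·PV / [P·(1+y)²] = 827,664.1351 / (22,599.0339 × 1.122540) = 32.62589.

32.63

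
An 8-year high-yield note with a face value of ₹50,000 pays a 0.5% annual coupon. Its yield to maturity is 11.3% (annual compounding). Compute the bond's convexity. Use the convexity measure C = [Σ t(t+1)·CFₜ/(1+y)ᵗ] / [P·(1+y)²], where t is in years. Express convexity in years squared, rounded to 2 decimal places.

With y = 0.113:
  t   CF        PV=CF/(1+0.113)^t    t·PV        t(t+1)·PV
  1       250.00       224.6181       224.6181         449.2363
  2       250.00       201.8133       403.6265       1,210.8795
  3       250.00       181.3237       543.9710       2,175.8841
  4       250.00       162.9144       651.6574       3,258.2871
  5       250.00       146.3741       731.8704       4,391.2225
  6       250.00       131.5131       789.0786       5,523.5503
  7       250.00       118.1609       827.1264       6,617.0114
  8    50,250.00    21,339.0338   170,712.2704   1,536,410.4339
  Σ                 22,505.7513   174,884.2190   1,560,036.5052
P = 22,505.7513.
Convexity = Σ t(t+1)·PV / [P·(1+y)²] = 1,560,036.5052 / (22,505.7513 × 1.238769) = 55.95655.

55.96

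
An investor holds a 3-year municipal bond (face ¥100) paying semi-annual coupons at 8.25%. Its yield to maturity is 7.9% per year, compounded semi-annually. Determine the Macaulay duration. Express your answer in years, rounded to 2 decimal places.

2.72 years

Periodic yield y = 0.0395. Discount each cash flow and weight by its period:
  t   CF        PV=CF/(1+0.0395)^t    t·PV
  1        4.125         3.9683         3.9683
  2        4.125         3.8175         7.6349
  3        4.125         3.6724        11.0172
  4        4.125         3.5329        14.1314
  5        4.125         3.3986        16.9931
  6      104.125        82.5293       495.1757
  Σ                    100.9189       548.9206
Price P = Σ PV = 100.9189.
Macaulay duration = Σ(t·PV) / P = 548.9206 / 100.9189 = 5.43923 half-year periods.
In years: 5.43923 / 2 = 2.71961 years.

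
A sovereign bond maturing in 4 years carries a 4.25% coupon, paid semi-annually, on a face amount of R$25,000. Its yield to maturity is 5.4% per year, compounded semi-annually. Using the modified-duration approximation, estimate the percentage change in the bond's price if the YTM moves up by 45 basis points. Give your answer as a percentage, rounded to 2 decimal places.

Periodic yield y = 0.027. Modified duration first:
  t   CF        PV=CF/(1+0.027)^t    t·PV
  1       531.25       517.2833       517.2833
  2       531.25       503.6839     1,007.3678
  3       531.25       490.4420     1,471.3259
  4       531.25       477.5482     1,910.1926
  5       531.25       464.9933     2,324.9667
  6       531.25       452.7686     2,716.6115
  7       531.25       440.8652     3,086.0565
  8    25,531.25    20,630.4418   165,043.5348
  Σ                 23,978.0263   178,077.3390
P = 23,978.0263; D_Mac = 7.42669 half-year periods = 3.71334 yrs; D_mod = 3.71334/(1+0.027) = 3.61572 yrs.
ΔP/P ≈ -D_mod · Δy = -3.61572 × (+0.0045) = -0.016271 = -1.6271%.

-1.63%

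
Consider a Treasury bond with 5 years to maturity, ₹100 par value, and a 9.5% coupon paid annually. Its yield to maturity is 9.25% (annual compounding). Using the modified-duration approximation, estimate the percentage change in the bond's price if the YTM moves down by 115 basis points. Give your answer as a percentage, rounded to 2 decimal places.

+4.43%

Periodic yield y = 0.0925. Modified duration first:
  t   CF        PV=CF/(1+0.0925)^t    t·PV
  1         9.50         8.6957         8.6957
  2         9.50         7.9594        15.9188
  3         9.50         7.2855        21.8565
  4         9.50         6.6686        26.6746
  5       109.50        70.3569       351.7847
  Σ                    100.9661       424.9302
P = 100.9661; D_Mac = 4.20864 yrs; D_mod = 4.20864/(1+0.0925) = 3.85230 yrs.
ΔP/P ≈ -D_mod · Δy = -3.85230 × (-0.0115) = +0.044301 = +4.4301%.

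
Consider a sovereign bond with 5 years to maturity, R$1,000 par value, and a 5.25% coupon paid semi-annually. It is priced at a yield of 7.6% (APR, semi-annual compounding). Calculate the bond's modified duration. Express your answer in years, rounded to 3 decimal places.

4.266 years

Periodic yield y = 0.038. First find Macaulay duration:
  t   CF        PV=CF/(1+0.038)^t    t·PV
  1        26.25        25.2890        25.2890
  2        26.25        24.3632        48.7264
  3        26.25        23.4713        70.4139
  4        26.25        22.6120        90.4482
  5        26.25        21.7842       108.9212
  6        26.25        20.9867       125.9205
  7        26.25        20.2184       141.5291
  8        26.25        19.4783       155.8262
  9        26.25        18.7652       168.8868
  10    1,026.25       706.7725     7,067.7249
  Σ                    903.7410     8,003.6863
P = 903.7410; Macaulay duration = 8,003.6863 / 903.7410 = 8.85617 half-year periods = 4.42809 years.
Modified duration = D_Mac / (1 + y) = 4.42809 / 1.038 = 4.26598 years.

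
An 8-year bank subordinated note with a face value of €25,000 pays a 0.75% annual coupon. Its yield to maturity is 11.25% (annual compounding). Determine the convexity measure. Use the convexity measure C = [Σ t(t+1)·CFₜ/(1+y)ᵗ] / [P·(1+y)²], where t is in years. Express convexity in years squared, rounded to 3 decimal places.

With y = 0.1125:
  t   CF        PV=CF/(1+0.1125)^t    t·PV        t(t+1)·PV
  1       187.50       168.5393       168.5393         337.0787
  2       187.50       151.4960       302.9920         908.9761
  3       187.50       136.1762       408.5286       1,634.1144
  4       187.50       122.4056       489.6223       2,448.1115
  5       187.50       110.0275       550.1374       3,300.8245
  6       187.50        98.9011       593.4066       4,153.8465
  7       187.50        88.8999       622.2991       4,978.3928
  8    25,187.50    10,734.5763    85,876.6102     772,889.4918
  Σ                 11,611.0219    89,012.1356     790,650.8363
P = 11,611.0219.
Convexity = Σ t(t+1)·PV / [P·(1+y)²] = 790,650.8363 / (11,611.0219 × 1.237656) = 55.01920.

55.019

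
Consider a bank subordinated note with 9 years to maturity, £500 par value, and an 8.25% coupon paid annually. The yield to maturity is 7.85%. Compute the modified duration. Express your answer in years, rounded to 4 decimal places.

6.2342 years

Periodic yield y = 0.0785. First find Macaulay duration:
  t   CF        PV=CF/(1+0.0785)^t    t·PV
  1        41.25        38.2476        38.2476
  2        41.25        35.4637        70.9273
  3        41.25        32.8824        98.6472
  4        41.25        30.4890       121.9560
  5        41.25        28.2698       141.3492
  6        41.25        26.2122       157.2730
  7        41.25        24.3043       170.1300
  8        41.25        22.5353       180.2822
  9       541.25       274.1679     2,467.5109
  Σ                    512.5721     3,446.3234
P = 512.5721; Macaulay duration = 3,446.3234 / 512.5721 = 6.72359 years.
Modified duration = D_Mac / (1 + y) = 6.72359 / 1.0785 = 6.23420 years.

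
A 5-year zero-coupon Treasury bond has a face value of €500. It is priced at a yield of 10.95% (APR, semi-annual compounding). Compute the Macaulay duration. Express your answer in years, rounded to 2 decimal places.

5.00 years

A zero-coupon bond has a single cash flow at maturity, so its Macaulay duration equals its maturity: 5 years.
(Equivalently: 10 semi-annual periods ÷ 2 = 5 years.)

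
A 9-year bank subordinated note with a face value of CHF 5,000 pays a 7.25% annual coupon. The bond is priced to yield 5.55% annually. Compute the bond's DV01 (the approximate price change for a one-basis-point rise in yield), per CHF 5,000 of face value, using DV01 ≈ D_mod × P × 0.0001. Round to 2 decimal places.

CHF 3.73

Periodic yield y = 0.0555.
  t   CF        PV=CF/(1+0.0555)^t    t·PV
  1       362.50       343.4391       343.4391
  2       362.50       325.3805       650.7610
  3       362.50       308.2714       924.8143
  4       362.50       292.0620     1,168.2480
  5       362.50       276.7049     1,383.5244
  6       362.50       262.1553     1,572.9316
  7       362.50       248.3707     1,738.5948
  8       362.50       235.3109     1,882.4875
  9     5,362.50     3,297.9432    29,681.4884
  Σ                  5,589.6380    39,346.2893
P = 5,589.6380; D_Mac = 7.03915 yrs; D_mod = 6.66902 yrs.
DV01 ≈ 6.66902 × 5,589.6380 × 0.0001 = 3.727739.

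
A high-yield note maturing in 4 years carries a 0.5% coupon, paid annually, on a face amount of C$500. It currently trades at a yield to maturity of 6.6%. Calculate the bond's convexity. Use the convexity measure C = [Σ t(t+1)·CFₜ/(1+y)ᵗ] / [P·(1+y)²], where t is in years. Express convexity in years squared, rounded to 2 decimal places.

With y = 0.066:
  t   CF        PV=CF/(1+0.066)^t    t·PV        t(t+1)·PV
  1         2.50         2.3452         2.3452           4.6904
  2         2.50         2.2000         4.4000          13.2001
  3         2.50         2.0638         6.1914          24.7656
  4       502.50       389.1412     1,556.5649       7,782.8246
  Σ                    395.7503     1,569.5016       7,825.4808
P = 395.7503.
Convexity = Σ t(t+1)·PV / [P·(1+y)²] = 7,825.4808 / (395.7503 × 1.136356) = 17.40105.

17.40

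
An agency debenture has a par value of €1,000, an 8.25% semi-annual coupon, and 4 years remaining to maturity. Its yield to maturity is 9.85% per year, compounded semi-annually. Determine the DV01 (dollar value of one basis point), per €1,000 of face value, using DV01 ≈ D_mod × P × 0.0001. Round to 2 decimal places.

€0.31

Periodic yield y = 0.04925.
  t   CF        PV=CF/(1+0.04925)^t    t·PV
  1        41.25        39.3138        39.3138
  2        41.25        37.4685        74.9369
  3        41.25        35.7098       107.1293
  4        41.25        34.0336       136.1344
  5        41.25        32.4361       162.1807
  6        41.25        30.9136       185.4818
  7        41.25        29.4626       206.2382
  8     1,041.25       708.7992     5,670.3932
  Σ                    948.1372     6,581.8084
P = 948.1372; D_Mac = 6.94183 half-year periods = 3.47092 yrs; D_mod = 3.30800 yrs.
DV01 ≈ 3.30800 × 948.1372 × 0.0001 = 0.313643.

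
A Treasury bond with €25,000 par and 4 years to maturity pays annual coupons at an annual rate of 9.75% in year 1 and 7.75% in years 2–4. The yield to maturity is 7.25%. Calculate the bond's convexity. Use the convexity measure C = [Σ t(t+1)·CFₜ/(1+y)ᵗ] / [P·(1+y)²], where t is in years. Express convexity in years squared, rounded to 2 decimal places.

14.80

With y = 0.0725:
  t   CF        PV=CF/(1+0.0725)^t    t·PV        t(t+1)·PV
  1     2,437.50     2,272.7273     2,272.7273       4,545.4545
  2     1,937.50     1,684.4073     3,368.8146      10,106.4437
  3     1,937.50     1,570.5429     4,711.6288      18,846.5150
  4    26,937.50    20,359.5458    81,438.1830     407,190.9150
  Σ                 25,887.2232    91,791.3536     440,689.3282
P = 25,887.2232.
Convexity = Σ t(t+1)·PV / [P·(1+y)²] = 440,689.3282 / (25,887.2232 × 1.150256) = 14.79968.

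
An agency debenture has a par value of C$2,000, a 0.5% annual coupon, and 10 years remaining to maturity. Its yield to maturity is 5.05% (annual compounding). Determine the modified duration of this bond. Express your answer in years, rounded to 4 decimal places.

9.2424 years

Periodic yield y = 0.0505. First find Macaulay duration:
  t   CF        PV=CF/(1+0.0505)^t    t·PV
  1        10.00         9.5193         9.5193
  2        10.00         9.0617        18.1233
  3        10.00         8.6260        25.8781
  4        10.00         8.2114        32.8455
  5        10.00         7.8166        39.0832
  6        10.00         7.4409        44.6452
  7        10.00         7.0832        49.5822
  8        10.00         6.7427        53.9413
  9        10.00         6.4185        57.7668
  10    2,010.00     1,228.1050    12,281.0497
  Σ                  1,299.0252    12,612.4346
P = 1,299.0252; Macaulay duration = 12,612.4346 / 1,299.0252 = 9.70915 years.
Modified duration = D_Mac / (1 + y) = 9.70915 / 1.0505 = 9.24241 years.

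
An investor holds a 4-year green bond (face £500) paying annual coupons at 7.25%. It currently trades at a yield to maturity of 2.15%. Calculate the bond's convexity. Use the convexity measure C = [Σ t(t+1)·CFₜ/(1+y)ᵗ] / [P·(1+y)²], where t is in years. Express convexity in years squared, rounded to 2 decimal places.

16.92

With y = 0.0215:
  t   CF        PV=CF/(1+0.0215)^t    t·PV        t(t+1)·PV
  1        36.25        35.4870        35.4870          70.9741
  2        36.25        34.7401        69.4802         208.4407
  3        36.25        34.0089       102.0268         408.1071
  4       536.25       492.5086     1,970.0344       9,850.1721
  Σ                    596.7447     2,177.0284      10,537.6939
P = 596.7447.
Convexity = Σ t(t+1)·PV / [P·(1+y)²] = 10,537.6939 / (596.7447 × 1.043462) = 16.92311.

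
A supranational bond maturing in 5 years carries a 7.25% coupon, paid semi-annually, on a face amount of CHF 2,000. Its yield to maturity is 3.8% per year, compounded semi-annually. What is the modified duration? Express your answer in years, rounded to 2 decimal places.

Periodic yield y = 0.019. First find Macaulay duration:
  t   CF        PV=CF/(1+0.019)^t    t·PV
  1        72.50        71.1482        71.1482
  2        72.50        69.8216       139.6431
  3        72.50        68.5197       205.5591
  4        72.50        67.2421       268.9684
  5        72.50        65.9883       329.9416
  6        72.50        64.7579       388.5475
  7        72.50        63.5505       444.8532
  8        72.50        62.3655       498.9241
  9        72.50        61.2027       550.8240
  10    2,072.50     1,716.9304    17,169.3043
  Σ                  2,311.5269    20,067.7137
P = 2,311.5269; Macaulay duration = 20,067.7137 / 2,311.5269 = 8.68158 half-year periods = 4.34079 years.
Modified duration = D_Mac / (1 + y) = 4.34079 / 1.019 = 4.25985 years.

4.26 years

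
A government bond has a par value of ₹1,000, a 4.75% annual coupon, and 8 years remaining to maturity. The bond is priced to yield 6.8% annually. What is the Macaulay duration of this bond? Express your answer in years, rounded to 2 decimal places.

Periodic yield y = 0.068. Discount each cash flow and weight by its year:
  t   CF        PV=CF/(1+0.068)^t    t·PV
  1        47.50        44.4757        44.4757
  2        47.50        41.6439        83.2877
  3        47.50        38.9924       116.9772
  4        47.50        36.5097       146.0389
  5        47.50        34.1851       170.9257
  6        47.50        32.0086       192.0513
  7        47.50        29.9706       209.7939
  8     1,047.50       618.8480     4,950.7842
  Σ                    876.6339     5,914.3346
Price P = Σ PV = 876.6339.
Macaulay duration = Σ(t·PV) / P = 5,914.3346 / 876.6339 = 6.74664 years.

6.75 years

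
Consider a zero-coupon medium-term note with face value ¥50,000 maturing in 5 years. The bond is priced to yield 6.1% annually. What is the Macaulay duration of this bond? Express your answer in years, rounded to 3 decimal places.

A zero-coupon bond has a single cash flow at maturity, so its Macaulay duration equals its maturity: 5 years.

5.000 years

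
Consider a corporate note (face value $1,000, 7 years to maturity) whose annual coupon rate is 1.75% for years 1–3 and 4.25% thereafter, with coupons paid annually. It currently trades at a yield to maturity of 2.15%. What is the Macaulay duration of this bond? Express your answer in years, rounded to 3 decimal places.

6.545 years

Periodic yield y = 0.0215. Discount each cash flow and weight by its year:
  t   CF        PV=CF/(1+0.0215)^t    t·PV
  1        17.50        17.1317        17.1317
  2        17.50        16.7711        33.5422
  3        17.50        16.4181        49.2543
  4        42.50        39.0333       156.1333
  5        42.50        38.2118       191.0588
  6        42.50        37.4075       224.4450
  7     1,042.50       898.2712     6,287.8983
  Σ                  1,063.2446     6,959.4635
Price P = Σ PV = 1,063.2446.
Macaulay duration = Σ(t·PV) / P = 6,959.4635 / 1,063.2446 = 6.54550 years.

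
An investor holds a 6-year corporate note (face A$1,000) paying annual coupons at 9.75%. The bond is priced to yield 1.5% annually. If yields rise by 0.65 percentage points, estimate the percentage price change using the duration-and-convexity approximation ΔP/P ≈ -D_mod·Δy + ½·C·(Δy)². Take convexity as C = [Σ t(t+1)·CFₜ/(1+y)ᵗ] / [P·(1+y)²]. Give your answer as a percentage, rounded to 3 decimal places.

-3.159%

With y = 0.015:
  t   CF        PV=CF/(1+0.015)^t    t·PV        t(t+1)·PV
  1        97.50        96.0591        96.0591         192.1182
  2        97.50        94.6395       189.2790         567.8371
  3        97.50        93.2409       279.7227       1,118.8909
  4        97.50        91.8630       367.4518       1,837.2592
  5        97.50        90.5054       452.5269       2,715.1615
  6     1,097.50     1,003.7101     6,022.2603      42,155.8224
  Σ                  1,470.0179     7,407.3000      48,587.0893
P = 1,470.0179; D_Mac = 5.03892 yrs; D_mod = 4.96445 yrs; C = 32.08235.
Duration effect: -4.96445 × (+0.0065) = -0.032269
Convexity effect: 0.5 × 32.08235 × (0.0065)² = +0.0006777
ΔP/P ≈ -0.032269 + 0.0006777 = -0.031591 = -3.1591%.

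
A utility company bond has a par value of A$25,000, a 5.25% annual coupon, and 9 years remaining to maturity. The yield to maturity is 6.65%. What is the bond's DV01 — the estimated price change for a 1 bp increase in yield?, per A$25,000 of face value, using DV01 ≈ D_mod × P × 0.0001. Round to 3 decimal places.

A$15.541

Periodic yield y = 0.0665.
  t   CF        PV=CF/(1+0.0665)^t    t·PV
  1     1,312.50     1,230.6610     1,230.6610
  2     1,312.50     1,153.9250     2,307.8501
  3     1,312.50     1,081.9738     3,245.9213
  4     1,312.50     1,014.5089     4,058.0357
  5     1,312.50       951.2508     4,756.2538
  6     1,312.50       891.9369     5,351.6217
  7     1,312.50       836.3216     5,854.2509
  8     1,312.50       784.1740     6,273.3919
  9    26,312.50    14,740.5733   132,665.1598
  Σ                 22,685.3253   165,743.1462
P = 22,685.3253; D_Mac = 7.30618 yrs; D_mod = 6.85062 yrs.
DV01 ≈ 6.85062 × 22,685.3253 × 0.0001 = 15.540848.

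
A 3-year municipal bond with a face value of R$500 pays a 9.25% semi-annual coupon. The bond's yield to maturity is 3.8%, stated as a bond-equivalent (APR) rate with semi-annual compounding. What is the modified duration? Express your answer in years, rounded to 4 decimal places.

2.6615 years

Periodic yield y = 0.019. First find Macaulay duration:
  t   CF        PV=CF/(1+0.019)^t    t·PV
  1       23.125        22.6938        22.6938
  2       23.125        22.2707        44.5413
  3       23.125        21.8554        65.5663
  4       23.125        21.4479        85.7916
  5       23.125        21.0480       105.2400
  6      523.125       467.2619     2,803.5714
  Σ                    576.5777     3,127.4045
P = 576.5777; Macaulay duration = 3,127.4045 / 576.5777 = 5.42408 half-year periods = 2.71204 years.
Modified duration = D_Mac / (1 + y) = 2.71204 / 1.019 = 2.66147 years.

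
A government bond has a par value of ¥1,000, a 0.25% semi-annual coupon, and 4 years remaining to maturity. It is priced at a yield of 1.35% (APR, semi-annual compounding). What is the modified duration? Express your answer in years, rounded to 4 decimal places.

3.9554 years

Periodic yield y = 0.00675. First find Macaulay duration:
  t   CF        PV=CF/(1+0.00675)^t    t·PV
  1         1.25         1.2416         1.2416
  2         1.25         1.2333         2.4666
  3         1.25         1.2250         3.6751
  4         1.25         1.2168         4.8672
  5         1.25         1.2087         6.0433
  6         1.25         1.2005         7.2033
  7         1.25         1.1925         8.3475
  8     1,001.25       948.7885     7,590.3082
  Σ                    957.3070     7,624.1528
P = 957.3070; Macaulay duration = 7,624.1528 / 957.3070 = 7.96417 half-year periods = 3.98208 years.
Modified duration = D_Mac / (1 + y) = 3.98208 / 1.00675 = 3.95538 years.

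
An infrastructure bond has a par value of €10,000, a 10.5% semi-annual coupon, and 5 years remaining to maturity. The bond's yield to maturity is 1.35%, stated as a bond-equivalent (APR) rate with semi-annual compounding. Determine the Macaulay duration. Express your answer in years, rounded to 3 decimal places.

Periodic yield y = 0.00675. Discount each cash flow and weight by its period:
  t   CF        PV=CF/(1+0.00675)^t    t·PV
  1       525.00       521.4800       521.4800
  2       525.00       517.9836     1,035.9672
  3       525.00       514.5107     1,543.5320
  4       525.00       511.0610     2,044.2440
  5       525.00       507.6345     2,538.1724
  6       525.00       504.2309     3,025.3855
  7       525.00       500.8502     3,505.9513
  8       525.00       497.4921     3,979.9369
  9       525.00       494.1566     4,447.4090
  10   10,525.00     9,840.2407    98,402.4070
  Σ                 14,409.6403   121,044.4854
Price P = Σ PV = 14,409.6403.
Macaulay duration = Σ(t·PV) / P = 121,044.4854 / 14,409.6403 = 8.40024 half-year periods.
In years: 8.40024 / 2 = 4.20012 years.

4.200 years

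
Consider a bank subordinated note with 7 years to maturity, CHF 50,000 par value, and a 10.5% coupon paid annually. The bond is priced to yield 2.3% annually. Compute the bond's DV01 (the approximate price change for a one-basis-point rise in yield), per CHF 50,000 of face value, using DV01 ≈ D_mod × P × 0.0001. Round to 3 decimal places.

CHF 42.014

Periodic yield y = 0.023.
  t   CF        PV=CF/(1+0.023)^t    t·PV
  1     5,250.00     5,131.9648     5,131.9648
  2     5,250.00     5,016.5834    10,033.1668
  3     5,250.00     4,903.7961    14,711.3882
  4     5,250.00     4,793.5446    19,174.1782
  5     5,250.00     4,685.7718    23,428.8590
  6     5,250.00     4,580.4221    27,482.5326
  7    55,250.00    47,119.7358   329,838.1504
  Σ                 76,231.8185   429,800.2400
P = 76,231.8185; D_Mac = 5.63807 yrs; D_mod = 5.51131 yrs.
DV01 ≈ 5.51131 × 76,231.8185 × 0.0001 = 42.013709.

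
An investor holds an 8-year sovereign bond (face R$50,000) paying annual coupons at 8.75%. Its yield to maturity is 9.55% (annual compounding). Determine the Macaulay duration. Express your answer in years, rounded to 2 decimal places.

Periodic yield y = 0.0955. Discount each cash flow and weight by its year:
  t   CF        PV=CF/(1+0.0955)^t    t·PV
  1     4,375.00     3,993.6102     3,993.6102
  2     4,375.00     3,645.4680     7,290.9361
  3     4,375.00     3,327.6751     9,983.0252
  4     4,375.00     3,037.5856    12,150.3425
  5     4,375.00     2,772.7847    13,863.9235
  6     4,375.00     2,531.0677    15,186.4064
  7     4,375.00     2,310.4224    16,172.9567
  8    54,375.00    26,212.0034   209,696.0268
  Σ                 47,830.6171   288,337.2273
Price P = Σ PV = 47,830.6171.
Macaulay duration = Σ(t·PV) / P = 288,337.2273 / 47,830.6171 = 6.02830 years.

6.03 years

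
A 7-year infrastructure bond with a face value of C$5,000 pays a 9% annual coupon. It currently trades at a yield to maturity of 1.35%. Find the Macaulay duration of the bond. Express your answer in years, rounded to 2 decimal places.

5.79 years

Periodic yield y = 0.0135. Discount each cash flow and weight by its year:
  t   CF        PV=CF/(1+0.0135)^t    t·PV
  1       450.00       444.0059       444.0059
  2       450.00       438.0917       876.1834
  3       450.00       432.2562     1,296.7687
  4       450.00       426.4985     1,705.9940
  5       450.00       420.8175     2,104.0873
  6       450.00       415.2121     2,491.2726
  7     5,450.00     4,961.6969    34,731.8783
  Σ                  7,538.5788    43,650.1901
Price P = Σ PV = 7,538.5788.
Macaulay duration = Σ(t·PV) / P = 43,650.1901 / 7,538.5788 = 5.79024 years.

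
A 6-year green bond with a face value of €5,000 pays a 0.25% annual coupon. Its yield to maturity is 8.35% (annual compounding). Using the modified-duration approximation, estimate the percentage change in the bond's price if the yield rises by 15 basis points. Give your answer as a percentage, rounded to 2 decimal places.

Periodic yield y = 0.0835. Modified duration first:
  t   CF        PV=CF/(1+0.0835)^t    t·PV
  1        12.50        11.5367        11.5367
  2        12.50        10.6476        21.2952
  3        12.50         9.8271        29.4812
  4        12.50         9.0697        36.2789
  5        12.50         8.3708        41.8539
  6     5,012.50     3,097.9963    18,587.9777
  Σ                  3,147.4481    18,728.4235
P = 3,147.4481; D_Mac = 5.95035 yrs; D_mod = 5.95035/(1+0.0835) = 5.49179 yrs.
ΔP/P ≈ -D_mod · Δy = -5.49179 × (+0.0015) = -0.008238 = -0.8238%.

-0.82%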